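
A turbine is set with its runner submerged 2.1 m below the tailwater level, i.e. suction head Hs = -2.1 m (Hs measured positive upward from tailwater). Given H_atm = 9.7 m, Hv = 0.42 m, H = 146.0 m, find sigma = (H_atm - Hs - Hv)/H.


sigma = (9.7 - (-2.1) - 0.42) / 146.0 = 0.0779


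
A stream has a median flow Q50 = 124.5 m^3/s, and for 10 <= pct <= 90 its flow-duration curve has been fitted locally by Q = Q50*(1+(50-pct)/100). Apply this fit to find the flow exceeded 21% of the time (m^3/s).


Q = 124.5 * (1 + (50 - 21)/100) = 160.6050 m^3/s


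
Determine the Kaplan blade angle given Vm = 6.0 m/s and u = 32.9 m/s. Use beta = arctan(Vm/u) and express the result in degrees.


beta = arctan(6.0 / 32.9) = 10.3355 degrees


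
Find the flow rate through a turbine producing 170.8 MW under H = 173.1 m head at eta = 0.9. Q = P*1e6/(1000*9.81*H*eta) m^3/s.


Q = 170.8 * 1e6 / (1000 * 9.81 * 173.1 * 0.9) = 111.7582 m^3/s


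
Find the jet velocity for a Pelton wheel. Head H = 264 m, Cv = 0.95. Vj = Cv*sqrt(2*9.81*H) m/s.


Vj = 0.95 * sqrt(2*9.81*264) = 68.3715 m/s


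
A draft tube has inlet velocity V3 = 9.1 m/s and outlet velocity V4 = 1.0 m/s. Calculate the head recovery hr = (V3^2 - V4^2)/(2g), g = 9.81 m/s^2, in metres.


hr = (9.1^2 - 1.0^2) / (2*9.81) = 4.1697 m


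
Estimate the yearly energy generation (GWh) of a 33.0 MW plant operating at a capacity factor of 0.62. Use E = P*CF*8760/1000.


E = 33.0 * 0.62 * 8760 / 1000 = 179.2296 GWh


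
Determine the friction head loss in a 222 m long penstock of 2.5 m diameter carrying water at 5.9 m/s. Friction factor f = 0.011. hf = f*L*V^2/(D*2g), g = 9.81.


hf = 0.011 * 222 * 5.9^2 / (2.5 * 2 * 9.81) = 1.7330 m


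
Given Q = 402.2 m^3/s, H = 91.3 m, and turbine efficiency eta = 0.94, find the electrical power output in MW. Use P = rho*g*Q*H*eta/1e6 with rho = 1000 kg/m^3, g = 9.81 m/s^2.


P = 1000 * 9.81 * 402.2 * 91.3 * 0.94 / 1e6 = 338.6177 MW


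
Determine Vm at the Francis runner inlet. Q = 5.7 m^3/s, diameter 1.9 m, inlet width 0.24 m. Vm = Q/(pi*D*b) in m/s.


Vm = 5.7 / (pi * 1.9 * 0.24) = 3.9789 m/s


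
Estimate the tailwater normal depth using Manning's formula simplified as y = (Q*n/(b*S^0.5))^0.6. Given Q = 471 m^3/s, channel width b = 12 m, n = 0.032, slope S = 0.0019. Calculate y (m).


y = (471 * 0.032 / (12 * 0.0019^0.5))^0.6 = 7.5122 m


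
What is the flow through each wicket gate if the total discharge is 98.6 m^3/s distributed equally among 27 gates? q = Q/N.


q = 98.6 / 27 = 3.6519 m^3/s


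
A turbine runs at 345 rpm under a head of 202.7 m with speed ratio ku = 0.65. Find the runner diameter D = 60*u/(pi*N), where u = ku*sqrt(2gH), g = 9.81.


u = 0.65 * sqrt(2*9.81*202.7) = 40.9911 m/s
D = 60 * 40.9911 / (pi * 345) = 2.2692 m


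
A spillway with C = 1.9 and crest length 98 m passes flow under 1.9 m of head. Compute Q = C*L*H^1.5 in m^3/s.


Q = 1.9 * 98 * 1.9^1.5 = 487.6521 m^3/s


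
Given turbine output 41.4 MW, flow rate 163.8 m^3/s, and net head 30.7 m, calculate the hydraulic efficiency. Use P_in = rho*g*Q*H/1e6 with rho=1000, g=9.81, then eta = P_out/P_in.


P_in = 1000 * 9.81 * 163.8 * 30.7 / 1e6 = 49.3312 MW
eta = 41.4 / 49.3312 = 0.8392


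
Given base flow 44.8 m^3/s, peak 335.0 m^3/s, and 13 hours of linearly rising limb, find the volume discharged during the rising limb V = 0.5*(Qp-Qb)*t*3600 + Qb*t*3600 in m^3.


V = 0.5*(335.0 - 44.8)*13*3600 + 44.8*13*3600 = 8.8873e+06 m^3


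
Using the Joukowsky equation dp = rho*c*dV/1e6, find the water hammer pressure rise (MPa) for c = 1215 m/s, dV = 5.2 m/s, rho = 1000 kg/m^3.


dp = 1000 * 1215 * 5.2 / 1e6 = 6.3180 MPa


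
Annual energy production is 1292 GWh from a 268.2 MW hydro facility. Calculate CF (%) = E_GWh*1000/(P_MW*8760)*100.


CF = 1292 * 1000 / (268.2 * 8760) * 100 = 54.9920 %


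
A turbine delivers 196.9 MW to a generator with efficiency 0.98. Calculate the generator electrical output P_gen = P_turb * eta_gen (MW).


P_gen = 196.9 * 0.98 = 192.9620 MW


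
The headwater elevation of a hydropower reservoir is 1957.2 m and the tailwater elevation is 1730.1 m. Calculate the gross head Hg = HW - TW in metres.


Hg = 1957.2 - 1730.1 = 227.1000 m


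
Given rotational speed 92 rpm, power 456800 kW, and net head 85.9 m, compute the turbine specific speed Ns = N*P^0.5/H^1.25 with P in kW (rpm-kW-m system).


Ns = 92 * 456800^0.5 / 85.9^1.25 = 237.7713


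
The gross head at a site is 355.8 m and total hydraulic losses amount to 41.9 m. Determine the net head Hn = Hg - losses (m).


Hn = 355.8 - 41.9 = 313.9000 m


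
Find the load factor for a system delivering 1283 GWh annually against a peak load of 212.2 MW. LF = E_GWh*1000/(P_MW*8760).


LF = 1283 * 1000 / (212.2 * 8760) = 0.6902


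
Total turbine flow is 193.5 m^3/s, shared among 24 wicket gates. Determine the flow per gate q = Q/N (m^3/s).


q = 193.5 / 24 = 8.0625 m^3/s


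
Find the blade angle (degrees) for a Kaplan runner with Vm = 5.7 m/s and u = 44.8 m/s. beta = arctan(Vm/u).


beta = arctan(5.7 / 44.8) = 7.2509 degrees


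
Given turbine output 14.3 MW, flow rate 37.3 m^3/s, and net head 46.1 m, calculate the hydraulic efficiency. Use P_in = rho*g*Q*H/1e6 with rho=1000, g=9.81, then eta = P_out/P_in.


P_in = 1000 * 9.81 * 37.3 * 46.1 / 1e6 = 16.8686 MW
eta = 14.3 / 16.8686 = 0.8477


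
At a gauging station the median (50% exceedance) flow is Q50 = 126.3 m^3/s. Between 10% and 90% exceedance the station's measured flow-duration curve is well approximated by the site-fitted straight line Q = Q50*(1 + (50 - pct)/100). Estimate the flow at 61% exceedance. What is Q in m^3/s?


Q = 126.3 * (1 + (50 - 61)/100) = 112.4070 m^3/s


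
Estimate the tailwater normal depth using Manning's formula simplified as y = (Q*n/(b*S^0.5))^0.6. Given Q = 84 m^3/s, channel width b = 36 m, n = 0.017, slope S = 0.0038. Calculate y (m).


y = (84 * 0.017 / (36 * 0.0038^0.5))^0.6 = 0.7676 m


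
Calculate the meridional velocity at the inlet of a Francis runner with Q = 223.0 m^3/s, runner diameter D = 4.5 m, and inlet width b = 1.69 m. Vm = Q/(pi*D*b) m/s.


Vm = 223.0 / (pi * 4.5 * 1.69) = 9.3337 m/s


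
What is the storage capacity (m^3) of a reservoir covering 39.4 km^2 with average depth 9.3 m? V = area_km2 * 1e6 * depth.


V = 39.4 * 1e6 * 9.3 = 3.6642e+08 m^3


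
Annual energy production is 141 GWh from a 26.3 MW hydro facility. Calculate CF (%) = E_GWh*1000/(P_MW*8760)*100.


CF = 141 * 1000 / (26.3 * 8760) * 100 = 61.2011 %


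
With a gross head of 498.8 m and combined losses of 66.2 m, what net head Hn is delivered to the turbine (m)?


Hn = 498.8 - 66.2 = 432.6000 m


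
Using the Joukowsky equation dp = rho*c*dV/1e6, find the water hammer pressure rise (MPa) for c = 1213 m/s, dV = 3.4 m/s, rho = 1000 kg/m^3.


dp = 1000 * 1213 * 3.4 / 1e6 = 4.1242 MPa


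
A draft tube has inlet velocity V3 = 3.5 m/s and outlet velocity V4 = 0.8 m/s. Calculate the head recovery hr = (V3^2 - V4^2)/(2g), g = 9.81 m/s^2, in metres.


hr = (3.5^2 - 0.8^2) / (2*9.81) = 0.5917 m


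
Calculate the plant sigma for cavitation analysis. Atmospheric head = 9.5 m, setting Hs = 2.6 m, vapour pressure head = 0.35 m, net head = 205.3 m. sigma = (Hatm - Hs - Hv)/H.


sigma = (9.5 - 2.6 - 0.35) / 205.3 = 0.0319


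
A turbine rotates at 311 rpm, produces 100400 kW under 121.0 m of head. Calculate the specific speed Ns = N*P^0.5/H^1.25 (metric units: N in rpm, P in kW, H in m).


Ns = 311 * 100400^0.5 / 121.0^1.25 = 245.5532


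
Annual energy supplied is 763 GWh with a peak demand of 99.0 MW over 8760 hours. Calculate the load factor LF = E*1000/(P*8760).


LF = 763 * 1000 / (99.0 * 8760) = 0.8798


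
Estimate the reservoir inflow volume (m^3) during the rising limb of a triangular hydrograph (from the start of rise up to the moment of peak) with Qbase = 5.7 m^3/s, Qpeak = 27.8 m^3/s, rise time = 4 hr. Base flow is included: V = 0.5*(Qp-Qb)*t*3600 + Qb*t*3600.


V = 0.5*(27.8 - 5.7)*4*3600 + 5.7*4*3600 = 241200.0000 m^3


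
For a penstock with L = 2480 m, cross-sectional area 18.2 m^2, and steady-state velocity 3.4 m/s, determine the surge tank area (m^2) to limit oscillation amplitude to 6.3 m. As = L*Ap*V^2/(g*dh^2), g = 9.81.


As = 2480 * 18.2 * 3.4^2 / (9.81 * 6.3^2) = 1340.0802 m^2


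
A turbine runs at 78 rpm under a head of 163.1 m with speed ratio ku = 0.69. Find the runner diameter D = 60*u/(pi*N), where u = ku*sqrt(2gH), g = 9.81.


u = 0.69 * sqrt(2*9.81*163.1) = 39.0324 m/s
D = 60 * 39.0324 / (pi * 78) = 9.5572 m


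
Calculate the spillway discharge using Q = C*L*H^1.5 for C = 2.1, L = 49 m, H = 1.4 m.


Q = 2.1 * 49 * 1.4^1.5 = 170.4541 m^3/s


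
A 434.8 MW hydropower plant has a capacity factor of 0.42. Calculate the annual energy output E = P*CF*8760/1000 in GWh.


E = 434.8 * 0.42 * 8760 / 1000 = 1599.7162 GWh


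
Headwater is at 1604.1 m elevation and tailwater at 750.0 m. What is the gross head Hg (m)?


Hg = 1604.1 - 750.0 = 854.1000 m


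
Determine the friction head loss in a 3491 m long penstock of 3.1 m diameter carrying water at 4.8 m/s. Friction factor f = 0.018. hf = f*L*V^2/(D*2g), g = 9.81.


hf = 0.018 * 3491 * 4.8^2 / (3.1 * 2 * 9.81) = 23.8037 m


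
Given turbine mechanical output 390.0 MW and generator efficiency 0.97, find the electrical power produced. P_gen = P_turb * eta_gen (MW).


P_gen = 390.0 * 0.97 = 378.3000 MW


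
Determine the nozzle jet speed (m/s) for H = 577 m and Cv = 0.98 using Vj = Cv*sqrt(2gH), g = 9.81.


Vj = 0.98 * sqrt(2*9.81*577) = 104.2710 m/s


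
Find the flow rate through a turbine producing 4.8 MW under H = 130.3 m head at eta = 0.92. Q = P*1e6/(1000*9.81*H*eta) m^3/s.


Q = 4.8 * 1e6 / (1000 * 9.81 * 130.3 * 0.92) = 4.0817 m^3/s


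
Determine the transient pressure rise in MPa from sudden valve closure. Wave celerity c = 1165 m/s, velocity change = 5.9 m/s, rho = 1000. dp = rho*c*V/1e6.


dp = 1000 * 1165 * 5.9 / 1e6 = 6.8735 MPa


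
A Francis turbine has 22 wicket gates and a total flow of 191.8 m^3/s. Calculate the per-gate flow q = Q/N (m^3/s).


q = 191.8 / 22 = 8.7182 m^3/s


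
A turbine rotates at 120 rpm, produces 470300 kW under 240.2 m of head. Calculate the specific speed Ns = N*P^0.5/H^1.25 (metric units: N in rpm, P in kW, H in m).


Ns = 120 * 470300^0.5 / 240.2^1.25 = 87.0267


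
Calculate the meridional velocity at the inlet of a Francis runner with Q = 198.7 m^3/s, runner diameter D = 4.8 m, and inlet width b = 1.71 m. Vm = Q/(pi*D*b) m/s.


Vm = 198.7 / (pi * 4.8 * 1.71) = 7.7057 m/s


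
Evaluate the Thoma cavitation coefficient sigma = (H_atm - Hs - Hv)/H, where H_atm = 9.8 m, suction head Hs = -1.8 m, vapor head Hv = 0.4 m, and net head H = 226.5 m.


sigma = (9.8 - (-1.8) - 0.4) / 226.5 = 0.0494


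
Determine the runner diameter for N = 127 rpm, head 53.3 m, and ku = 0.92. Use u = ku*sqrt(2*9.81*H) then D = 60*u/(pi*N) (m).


u = 0.92 * sqrt(2*9.81*53.3) = 29.7510 m/s
D = 60 * 29.7510 / (pi * 127) = 4.4740 m


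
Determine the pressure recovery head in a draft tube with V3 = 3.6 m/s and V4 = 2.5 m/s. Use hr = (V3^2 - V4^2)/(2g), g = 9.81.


hr = (3.6^2 - 2.5^2) / (2*9.81) = 0.3420 m


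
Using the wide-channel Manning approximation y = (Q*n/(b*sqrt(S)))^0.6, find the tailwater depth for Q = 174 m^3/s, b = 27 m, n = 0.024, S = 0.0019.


y = (174 * 0.024 / (27 * 0.0019^0.5))^0.6 = 2.1380 m


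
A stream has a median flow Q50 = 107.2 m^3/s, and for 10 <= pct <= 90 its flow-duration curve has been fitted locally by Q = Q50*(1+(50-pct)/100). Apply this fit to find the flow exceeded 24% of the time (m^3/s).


Q = 107.2 * (1 + (50 - 24)/100) = 135.0720 m^3/s


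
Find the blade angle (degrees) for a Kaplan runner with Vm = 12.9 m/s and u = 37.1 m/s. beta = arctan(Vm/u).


beta = arctan(12.9 / 37.1) = 19.1730 degrees


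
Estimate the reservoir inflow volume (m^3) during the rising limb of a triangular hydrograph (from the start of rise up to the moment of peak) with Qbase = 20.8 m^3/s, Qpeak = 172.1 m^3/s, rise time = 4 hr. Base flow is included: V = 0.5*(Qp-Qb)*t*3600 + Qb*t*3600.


V = 0.5*(172.1 - 20.8)*4*3600 + 20.8*4*3600 = 1.3889e+06 m^3


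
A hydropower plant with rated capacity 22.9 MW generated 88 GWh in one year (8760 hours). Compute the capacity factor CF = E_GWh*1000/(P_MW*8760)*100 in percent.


CF = 88 * 1000 / (22.9 * 8760) * 100 = 43.8675 %


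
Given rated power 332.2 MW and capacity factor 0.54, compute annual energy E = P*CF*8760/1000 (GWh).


E = 332.2 * 0.54 * 8760 / 1000 = 1571.4389 GWh


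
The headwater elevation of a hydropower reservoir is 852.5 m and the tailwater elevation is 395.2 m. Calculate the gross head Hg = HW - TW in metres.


Hg = 852.5 - 395.2 = 457.3000 m


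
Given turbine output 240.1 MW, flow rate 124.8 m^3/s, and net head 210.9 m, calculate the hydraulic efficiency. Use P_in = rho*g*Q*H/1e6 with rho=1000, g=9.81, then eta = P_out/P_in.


P_in = 1000 * 9.81 * 124.8 * 210.9 / 1e6 = 258.2023 MW
eta = 240.1 / 258.2023 = 0.9299


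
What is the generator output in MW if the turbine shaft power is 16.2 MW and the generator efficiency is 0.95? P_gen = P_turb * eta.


P_gen = 16.2 * 0.95 = 15.3900 MW


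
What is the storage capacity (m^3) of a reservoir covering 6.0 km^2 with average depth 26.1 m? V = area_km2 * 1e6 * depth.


V = 6.0 * 1e6 * 26.1 = 1.5660e+08 m^3


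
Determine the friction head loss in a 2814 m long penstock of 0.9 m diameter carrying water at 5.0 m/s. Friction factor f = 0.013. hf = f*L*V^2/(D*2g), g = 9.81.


hf = 0.013 * 2814 * 5.0^2 / (0.9 * 2 * 9.81) = 51.7924 m


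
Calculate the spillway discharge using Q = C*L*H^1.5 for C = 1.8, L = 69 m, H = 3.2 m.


Q = 1.8 * 69 * 3.2^1.5 = 710.9623 m^3/s


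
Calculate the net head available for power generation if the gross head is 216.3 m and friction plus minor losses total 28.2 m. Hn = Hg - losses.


Hn = 216.3 - 28.2 = 188.1000 m


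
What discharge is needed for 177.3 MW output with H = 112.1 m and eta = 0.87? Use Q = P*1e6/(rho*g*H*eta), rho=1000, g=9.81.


Q = 177.3 * 1e6 / (1000 * 9.81 * 112.1 * 0.87) = 185.3168 m^3/s


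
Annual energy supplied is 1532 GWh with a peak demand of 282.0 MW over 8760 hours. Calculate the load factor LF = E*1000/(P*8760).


LF = 1532 * 1000 / (282.0 * 8760) = 0.6202


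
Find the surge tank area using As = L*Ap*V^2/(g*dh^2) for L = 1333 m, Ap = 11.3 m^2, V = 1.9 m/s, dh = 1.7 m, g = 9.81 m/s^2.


As = 1333 * 11.3 * 1.9^2 / (9.81 * 1.7^2) = 1918.0015 m^2


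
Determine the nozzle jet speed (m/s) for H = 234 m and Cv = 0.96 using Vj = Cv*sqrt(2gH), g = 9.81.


Vj = 0.96 * sqrt(2*9.81*234) = 65.0472 m/s


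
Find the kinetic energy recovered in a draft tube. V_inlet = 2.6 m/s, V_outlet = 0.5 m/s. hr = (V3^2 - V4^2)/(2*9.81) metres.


hr = (2.6^2 - 0.5^2) / (2*9.81) = 0.3318 m


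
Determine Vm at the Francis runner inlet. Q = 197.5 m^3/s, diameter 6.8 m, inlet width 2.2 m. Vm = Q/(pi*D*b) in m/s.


Vm = 197.5 / (pi * 6.8 * 2.2) = 4.2023 m/s


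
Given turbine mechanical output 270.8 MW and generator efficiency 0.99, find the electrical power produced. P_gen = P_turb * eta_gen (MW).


P_gen = 270.8 * 0.99 = 268.0920 MW


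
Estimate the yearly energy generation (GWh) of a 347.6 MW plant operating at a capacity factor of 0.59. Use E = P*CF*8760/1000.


E = 347.6 * 0.59 * 8760 / 1000 = 1796.5358 GWh


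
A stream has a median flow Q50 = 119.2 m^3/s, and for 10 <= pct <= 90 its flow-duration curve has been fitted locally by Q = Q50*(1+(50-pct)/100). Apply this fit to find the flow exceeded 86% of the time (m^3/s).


Q = 119.2 * (1 + (50 - 86)/100) = 76.2880 m^3/s


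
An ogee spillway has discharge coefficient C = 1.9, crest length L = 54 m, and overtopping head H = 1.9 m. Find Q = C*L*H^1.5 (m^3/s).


Q = 1.9 * 54 * 1.9^1.5 = 268.7062 m^3/s


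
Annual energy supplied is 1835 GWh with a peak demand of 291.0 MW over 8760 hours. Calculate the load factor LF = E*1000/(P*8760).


LF = 1835 * 1000 / (291.0 * 8760) = 0.7198


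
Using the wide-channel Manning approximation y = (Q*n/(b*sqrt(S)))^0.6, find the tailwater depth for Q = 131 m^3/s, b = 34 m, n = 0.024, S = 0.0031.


y = (131 * 0.024 / (34 * 0.0031^0.5))^0.6 = 1.3558 m


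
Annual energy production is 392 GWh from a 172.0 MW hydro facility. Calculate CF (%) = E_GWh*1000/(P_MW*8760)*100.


CF = 392 * 1000 / (172.0 * 8760) * 100 = 26.0168 %


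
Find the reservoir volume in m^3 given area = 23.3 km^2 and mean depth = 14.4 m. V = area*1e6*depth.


V = 23.3 * 1e6 * 14.4 = 3.3552e+08 m^3


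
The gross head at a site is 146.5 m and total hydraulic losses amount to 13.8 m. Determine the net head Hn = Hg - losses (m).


Hn = 146.5 - 13.8 = 132.7000 m


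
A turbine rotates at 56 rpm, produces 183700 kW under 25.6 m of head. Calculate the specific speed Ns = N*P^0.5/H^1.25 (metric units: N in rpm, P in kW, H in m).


Ns = 56 * 183700^0.5 / 25.6^1.25 = 416.8143


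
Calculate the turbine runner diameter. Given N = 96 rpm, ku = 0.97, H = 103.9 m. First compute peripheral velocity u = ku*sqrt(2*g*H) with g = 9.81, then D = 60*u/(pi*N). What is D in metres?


u = 0.97 * sqrt(2*9.81*103.9) = 43.7955 m/s
D = 60 * 43.7955 / (pi * 96) = 8.7128 m


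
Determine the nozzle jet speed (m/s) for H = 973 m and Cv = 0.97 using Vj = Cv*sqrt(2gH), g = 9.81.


Vj = 0.97 * sqrt(2*9.81*973) = 134.0225 m/s


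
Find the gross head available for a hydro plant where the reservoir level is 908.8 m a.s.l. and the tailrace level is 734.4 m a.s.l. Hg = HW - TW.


Hg = 908.8 - 734.4 = 174.4000 m


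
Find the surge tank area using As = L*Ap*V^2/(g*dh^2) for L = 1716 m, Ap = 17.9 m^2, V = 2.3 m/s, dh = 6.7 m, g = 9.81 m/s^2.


As = 1716 * 17.9 * 2.3^2 / (9.81 * 6.7^2) = 368.9839 m^2


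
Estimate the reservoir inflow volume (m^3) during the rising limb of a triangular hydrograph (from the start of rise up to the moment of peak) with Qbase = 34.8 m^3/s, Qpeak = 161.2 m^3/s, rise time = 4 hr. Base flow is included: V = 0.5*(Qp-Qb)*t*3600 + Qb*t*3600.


V = 0.5*(161.2 - 34.8)*4*3600 + 34.8*4*3600 = 1.4112e+06 m^3


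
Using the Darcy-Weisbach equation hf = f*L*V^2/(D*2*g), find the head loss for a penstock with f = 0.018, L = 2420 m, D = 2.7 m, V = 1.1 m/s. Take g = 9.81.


hf = 0.018 * 2420 * 1.1^2 / (2.7 * 2 * 9.81) = 0.9950 m


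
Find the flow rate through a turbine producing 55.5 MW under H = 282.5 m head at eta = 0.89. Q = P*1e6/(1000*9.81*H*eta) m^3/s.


Q = 55.5 * 1e6 / (1000 * 9.81 * 282.5 * 0.89) = 22.5017 m^3/s


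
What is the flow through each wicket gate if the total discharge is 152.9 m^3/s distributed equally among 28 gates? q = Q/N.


q = 152.9 / 28 = 5.4607 m^3/s


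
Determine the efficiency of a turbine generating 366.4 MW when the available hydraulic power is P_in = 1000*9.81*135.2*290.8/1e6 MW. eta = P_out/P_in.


P_in = 1000 * 9.81 * 135.2 * 290.8 / 1e6 = 385.6915 MW
eta = 366.4 / 385.6915 = 0.9500


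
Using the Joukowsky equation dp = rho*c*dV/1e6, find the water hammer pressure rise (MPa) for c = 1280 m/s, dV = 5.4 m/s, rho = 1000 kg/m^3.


dp = 1000 * 1280 * 5.4 / 1e6 = 6.9120 MPa


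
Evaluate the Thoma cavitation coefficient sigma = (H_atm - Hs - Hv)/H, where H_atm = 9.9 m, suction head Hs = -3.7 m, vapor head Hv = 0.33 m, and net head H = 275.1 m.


sigma = (9.9 - (-3.7) - 0.33) / 275.1 = 0.0482


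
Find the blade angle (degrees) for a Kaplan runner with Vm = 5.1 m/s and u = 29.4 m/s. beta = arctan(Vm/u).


beta = arctan(5.1 / 29.4) = 9.8411 degrees


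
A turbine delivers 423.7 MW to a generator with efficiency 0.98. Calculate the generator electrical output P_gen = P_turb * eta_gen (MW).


P_gen = 423.7 * 0.98 = 415.2260 MW


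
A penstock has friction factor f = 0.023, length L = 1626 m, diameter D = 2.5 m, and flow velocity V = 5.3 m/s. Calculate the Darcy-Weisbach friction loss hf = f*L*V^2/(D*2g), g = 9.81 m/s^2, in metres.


hf = 0.023 * 1626 * 5.3^2 / (2.5 * 2 * 9.81) = 21.4171 m


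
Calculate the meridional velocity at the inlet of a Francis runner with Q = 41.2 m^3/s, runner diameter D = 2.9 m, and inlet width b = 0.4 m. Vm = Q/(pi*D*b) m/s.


Vm = 41.2 / (pi * 2.9 * 0.4) = 11.3055 m/s


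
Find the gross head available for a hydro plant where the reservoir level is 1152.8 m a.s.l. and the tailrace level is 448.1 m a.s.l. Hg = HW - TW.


Hg = 1152.8 - 448.1 = 704.7000 m


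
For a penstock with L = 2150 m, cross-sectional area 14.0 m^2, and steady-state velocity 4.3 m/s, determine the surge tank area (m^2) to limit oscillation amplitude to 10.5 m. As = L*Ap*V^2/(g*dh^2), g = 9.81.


As = 2150 * 14.0 * 4.3^2 / (9.81 * 10.5^2) = 514.5834 m^2


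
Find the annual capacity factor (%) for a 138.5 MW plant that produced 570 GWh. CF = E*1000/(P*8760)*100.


CF = 570 * 1000 / (138.5 * 8760) * 100 = 46.9809 %


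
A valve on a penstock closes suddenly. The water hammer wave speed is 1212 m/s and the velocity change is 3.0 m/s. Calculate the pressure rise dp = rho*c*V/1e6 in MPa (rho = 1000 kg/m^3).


dp = 1000 * 1212 * 3.0 / 1e6 = 3.6360 MPa


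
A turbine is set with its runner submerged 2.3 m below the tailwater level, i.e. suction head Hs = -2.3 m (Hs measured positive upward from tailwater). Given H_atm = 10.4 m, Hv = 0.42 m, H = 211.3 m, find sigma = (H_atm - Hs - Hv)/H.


sigma = (10.4 - (-2.3) - 0.42) / 211.3 = 0.0581


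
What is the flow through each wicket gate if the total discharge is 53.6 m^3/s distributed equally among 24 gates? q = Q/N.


q = 53.6 / 24 = 2.2333 m^3/s


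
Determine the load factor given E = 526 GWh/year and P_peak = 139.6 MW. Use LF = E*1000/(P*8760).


LF = 526 * 1000 / (139.6 * 8760) = 0.4301


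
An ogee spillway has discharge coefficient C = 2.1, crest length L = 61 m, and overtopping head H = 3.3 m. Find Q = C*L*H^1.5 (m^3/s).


Q = 2.1 * 61 * 3.3^1.5 = 767.9272 m^3/s


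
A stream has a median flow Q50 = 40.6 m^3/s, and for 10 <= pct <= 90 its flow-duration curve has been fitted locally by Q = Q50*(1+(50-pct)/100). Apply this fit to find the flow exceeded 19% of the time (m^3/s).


Q = 40.6 * (1 + (50 - 19)/100) = 53.1860 m^3/s


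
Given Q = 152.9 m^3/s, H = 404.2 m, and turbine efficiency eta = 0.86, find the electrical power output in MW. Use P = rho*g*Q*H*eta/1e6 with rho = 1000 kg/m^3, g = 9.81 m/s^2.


P = 1000 * 9.81 * 152.9 * 404.2 * 0.86 / 1e6 = 521.4003 MW


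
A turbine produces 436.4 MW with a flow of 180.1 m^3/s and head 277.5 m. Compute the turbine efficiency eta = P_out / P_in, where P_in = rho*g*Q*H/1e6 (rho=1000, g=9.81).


P_in = 1000 * 9.81 * 180.1 * 277.5 / 1e6 = 490.2817 MW
eta = 436.4 / 490.2817 = 0.8901


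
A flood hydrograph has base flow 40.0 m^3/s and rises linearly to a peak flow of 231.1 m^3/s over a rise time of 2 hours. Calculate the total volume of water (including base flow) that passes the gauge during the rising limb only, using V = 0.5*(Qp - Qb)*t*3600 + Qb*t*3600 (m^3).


V = 0.5*(231.1 - 40.0)*2*3600 + 40.0*2*3600 = 975960.0000 m^3


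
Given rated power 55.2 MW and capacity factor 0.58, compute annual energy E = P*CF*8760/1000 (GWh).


E = 55.2 * 0.58 * 8760 / 1000 = 280.4602 GWh


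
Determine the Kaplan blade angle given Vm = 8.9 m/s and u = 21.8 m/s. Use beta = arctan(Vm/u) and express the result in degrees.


beta = arctan(8.9 / 21.8) = 22.2081 degrees


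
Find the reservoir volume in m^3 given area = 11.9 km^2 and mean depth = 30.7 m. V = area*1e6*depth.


V = 11.9 * 1e6 * 30.7 = 3.6533e+08 m^3


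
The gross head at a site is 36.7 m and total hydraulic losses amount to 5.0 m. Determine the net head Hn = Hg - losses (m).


Hn = 36.7 - 5.0 = 31.7000 m


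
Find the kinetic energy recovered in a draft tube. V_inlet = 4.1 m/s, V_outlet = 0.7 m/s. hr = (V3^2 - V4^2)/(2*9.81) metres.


hr = (4.1^2 - 0.7^2) / (2*9.81) = 0.8318 m


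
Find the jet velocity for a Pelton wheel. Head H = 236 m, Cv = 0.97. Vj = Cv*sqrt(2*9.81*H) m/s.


Vj = 0.97 * sqrt(2*9.81*236) = 66.0051 m/s


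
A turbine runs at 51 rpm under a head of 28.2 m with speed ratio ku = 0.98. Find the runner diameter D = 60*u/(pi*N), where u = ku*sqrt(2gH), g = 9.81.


u = 0.98 * sqrt(2*9.81*28.2) = 23.0515 m/s
D = 60 * 23.0515 / (pi * 51) = 8.6324 m


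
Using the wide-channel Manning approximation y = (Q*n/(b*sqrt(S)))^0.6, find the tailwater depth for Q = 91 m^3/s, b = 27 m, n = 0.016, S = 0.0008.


y = (91 * 0.016 / (27 * 0.0008^0.5))^0.6 = 1.4728 m


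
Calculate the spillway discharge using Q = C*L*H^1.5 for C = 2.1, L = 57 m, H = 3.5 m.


Q = 2.1 * 57 * 3.5^1.5 = 783.7837 m^3/s


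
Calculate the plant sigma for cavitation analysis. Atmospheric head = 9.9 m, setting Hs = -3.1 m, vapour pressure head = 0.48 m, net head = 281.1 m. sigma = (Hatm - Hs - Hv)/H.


sigma = (9.9 - (-3.1) - 0.48) / 281.1 = 0.0445


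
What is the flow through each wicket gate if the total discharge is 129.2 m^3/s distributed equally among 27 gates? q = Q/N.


q = 129.2 / 27 = 4.7852 m^3/s


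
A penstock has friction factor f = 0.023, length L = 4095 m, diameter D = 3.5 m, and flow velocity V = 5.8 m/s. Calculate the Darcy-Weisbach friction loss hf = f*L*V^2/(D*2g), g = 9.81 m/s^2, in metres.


hf = 0.023 * 4095 * 5.8^2 / (3.5 * 2 * 9.81) = 46.1393 m


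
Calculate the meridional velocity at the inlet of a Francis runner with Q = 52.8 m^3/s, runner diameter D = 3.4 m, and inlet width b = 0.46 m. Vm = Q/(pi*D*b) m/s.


Vm = 52.8 / (pi * 3.4 * 0.46) = 10.7460 m/s


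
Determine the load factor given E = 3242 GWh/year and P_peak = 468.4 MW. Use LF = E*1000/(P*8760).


LF = 3242 * 1000 / (468.4 * 8760) = 0.7901


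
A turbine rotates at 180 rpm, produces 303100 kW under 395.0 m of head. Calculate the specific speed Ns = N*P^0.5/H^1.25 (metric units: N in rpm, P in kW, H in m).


Ns = 180 * 303100^0.5 / 395.0^1.25 = 56.2755


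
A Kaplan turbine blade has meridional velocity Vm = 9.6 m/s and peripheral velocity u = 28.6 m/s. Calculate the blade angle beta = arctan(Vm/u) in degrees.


beta = arctan(9.6 / 28.6) = 18.5551 degrees


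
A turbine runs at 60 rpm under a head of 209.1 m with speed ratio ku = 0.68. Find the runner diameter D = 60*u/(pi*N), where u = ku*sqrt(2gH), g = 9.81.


u = 0.68 * sqrt(2*9.81*209.1) = 43.5547 m/s
D = 60 * 43.5547 / (pi * 60) = 13.8639 m


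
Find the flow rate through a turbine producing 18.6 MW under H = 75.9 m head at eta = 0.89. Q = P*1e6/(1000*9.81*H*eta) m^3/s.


Q = 18.6 * 1e6 / (1000 * 9.81 * 75.9 * 0.89) = 28.0680 m^3/s


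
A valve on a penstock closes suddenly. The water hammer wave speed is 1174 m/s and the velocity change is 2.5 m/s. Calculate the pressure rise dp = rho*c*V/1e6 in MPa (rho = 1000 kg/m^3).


dp = 1000 * 1174 * 2.5 / 1e6 = 2.9350 MPa


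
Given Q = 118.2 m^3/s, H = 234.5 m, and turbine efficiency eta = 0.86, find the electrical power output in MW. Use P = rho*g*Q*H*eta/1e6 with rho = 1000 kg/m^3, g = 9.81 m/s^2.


P = 1000 * 9.81 * 118.2 * 234.5 * 0.86 / 1e6 = 233.8448 MW


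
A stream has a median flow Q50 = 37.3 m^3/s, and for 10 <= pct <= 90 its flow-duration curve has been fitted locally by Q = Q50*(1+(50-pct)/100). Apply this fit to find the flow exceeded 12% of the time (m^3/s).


Q = 37.3 * (1 + (50 - 12)/100) = 51.4740 m^3/s


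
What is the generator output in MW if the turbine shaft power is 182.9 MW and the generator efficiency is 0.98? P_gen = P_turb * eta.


P_gen = 182.9 * 0.98 = 179.2420 MW


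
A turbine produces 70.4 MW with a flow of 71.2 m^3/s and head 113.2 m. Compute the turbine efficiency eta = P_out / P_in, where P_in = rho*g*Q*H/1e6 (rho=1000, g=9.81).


P_in = 1000 * 9.81 * 71.2 * 113.2 / 1e6 = 79.0670 MW
eta = 70.4 / 79.0670 = 0.8904


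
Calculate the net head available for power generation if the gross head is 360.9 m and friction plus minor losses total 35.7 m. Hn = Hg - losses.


Hn = 360.9 - 35.7 = 325.2000 m


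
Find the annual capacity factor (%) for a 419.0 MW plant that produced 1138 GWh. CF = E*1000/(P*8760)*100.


CF = 1138 * 1000 / (419.0 * 8760) * 100 = 31.0045 %


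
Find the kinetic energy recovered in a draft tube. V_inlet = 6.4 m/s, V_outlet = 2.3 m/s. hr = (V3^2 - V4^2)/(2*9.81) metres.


hr = (6.4^2 - 2.3^2) / (2*9.81) = 1.8180 m


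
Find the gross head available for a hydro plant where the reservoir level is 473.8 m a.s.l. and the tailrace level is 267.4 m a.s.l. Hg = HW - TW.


Hg = 473.8 - 267.4 = 206.4000 m


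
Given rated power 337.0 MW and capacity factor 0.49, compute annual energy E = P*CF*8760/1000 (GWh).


E = 337.0 * 0.49 * 8760 / 1000 = 1446.5388 GWh


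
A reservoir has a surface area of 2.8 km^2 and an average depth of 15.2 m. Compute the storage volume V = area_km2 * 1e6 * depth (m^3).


V = 2.8 * 1e6 * 15.2 = 4.2560e+07 m^3


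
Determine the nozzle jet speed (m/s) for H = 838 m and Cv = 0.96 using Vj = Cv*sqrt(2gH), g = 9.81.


Vj = 0.96 * sqrt(2*9.81*838) = 123.0957 m/s


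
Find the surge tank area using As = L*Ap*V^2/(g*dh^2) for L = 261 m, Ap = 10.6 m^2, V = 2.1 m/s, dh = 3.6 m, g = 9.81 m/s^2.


As = 261 * 10.6 * 2.1^2 / (9.81 * 3.6^2) = 95.9646 m^2


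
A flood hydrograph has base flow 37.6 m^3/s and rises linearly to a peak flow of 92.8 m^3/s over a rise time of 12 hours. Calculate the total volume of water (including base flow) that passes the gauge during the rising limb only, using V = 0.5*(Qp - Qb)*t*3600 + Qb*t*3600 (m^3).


V = 0.5*(92.8 - 37.6)*12*3600 + 37.6*12*3600 = 2.8166e+06 m^3


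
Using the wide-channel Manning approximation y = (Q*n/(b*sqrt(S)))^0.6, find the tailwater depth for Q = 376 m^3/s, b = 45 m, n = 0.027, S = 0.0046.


y = (376 * 0.027 / (45 * 0.0046^0.5))^0.6 = 2.0567 m


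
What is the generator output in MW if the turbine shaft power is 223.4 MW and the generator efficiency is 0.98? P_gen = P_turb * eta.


P_gen = 223.4 * 0.98 = 218.9320 MW


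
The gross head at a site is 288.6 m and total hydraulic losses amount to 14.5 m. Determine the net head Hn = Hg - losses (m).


Hn = 288.6 - 14.5 = 274.1000 m


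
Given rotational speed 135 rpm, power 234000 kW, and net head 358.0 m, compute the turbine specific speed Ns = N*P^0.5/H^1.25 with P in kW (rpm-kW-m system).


Ns = 135 * 234000^0.5 / 358.0^1.25 = 41.9361


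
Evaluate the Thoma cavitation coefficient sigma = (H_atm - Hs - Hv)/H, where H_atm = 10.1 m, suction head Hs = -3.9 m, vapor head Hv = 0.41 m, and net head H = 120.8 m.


sigma = (10.1 - (-3.9) - 0.41) / 120.8 = 0.1125


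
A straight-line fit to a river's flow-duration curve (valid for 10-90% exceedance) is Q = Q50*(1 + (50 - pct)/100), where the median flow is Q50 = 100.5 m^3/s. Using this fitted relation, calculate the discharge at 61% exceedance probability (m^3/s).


Q = 100.5 * (1 + (50 - 61)/100) = 89.4450 m^3/s


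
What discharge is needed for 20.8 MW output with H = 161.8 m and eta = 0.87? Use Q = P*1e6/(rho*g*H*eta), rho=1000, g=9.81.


Q = 20.8 * 1e6 / (1000 * 9.81 * 161.8 * 0.87) = 15.0625 m^3/s


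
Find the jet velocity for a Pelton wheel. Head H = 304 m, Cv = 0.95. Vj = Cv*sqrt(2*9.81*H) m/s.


Vj = 0.95 * sqrt(2*9.81*304) = 73.3685 m/s


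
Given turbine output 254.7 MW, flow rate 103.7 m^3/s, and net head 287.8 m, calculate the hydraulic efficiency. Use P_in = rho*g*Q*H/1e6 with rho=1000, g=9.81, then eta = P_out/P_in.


P_in = 1000 * 9.81 * 103.7 * 287.8 / 1e6 = 292.7781 MW
eta = 254.7 / 292.7781 = 0.8699


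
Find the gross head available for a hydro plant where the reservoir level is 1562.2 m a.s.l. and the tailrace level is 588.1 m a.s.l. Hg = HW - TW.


Hg = 1562.2 - 588.1 = 974.1000 m


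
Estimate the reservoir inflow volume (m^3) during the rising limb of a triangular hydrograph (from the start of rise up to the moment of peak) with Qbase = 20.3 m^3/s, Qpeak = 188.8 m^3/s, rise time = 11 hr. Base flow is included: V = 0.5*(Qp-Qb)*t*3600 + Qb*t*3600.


V = 0.5*(188.8 - 20.3)*11*3600 + 20.3*11*3600 = 4.1402e+06 m^3


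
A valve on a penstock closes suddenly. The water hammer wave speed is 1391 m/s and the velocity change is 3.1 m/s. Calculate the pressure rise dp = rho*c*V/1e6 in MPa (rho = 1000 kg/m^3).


dp = 1000 * 1391 * 3.1 / 1e6 = 4.3121 MPa


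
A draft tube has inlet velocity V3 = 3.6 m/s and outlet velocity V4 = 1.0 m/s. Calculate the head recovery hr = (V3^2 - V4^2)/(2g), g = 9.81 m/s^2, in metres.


hr = (3.6^2 - 1.0^2) / (2*9.81) = 0.6096 m


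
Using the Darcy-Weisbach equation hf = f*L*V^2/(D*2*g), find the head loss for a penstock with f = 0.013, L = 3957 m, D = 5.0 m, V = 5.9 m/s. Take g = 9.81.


hf = 0.013 * 3957 * 5.9^2 / (5.0 * 2 * 9.81) = 18.2534 m


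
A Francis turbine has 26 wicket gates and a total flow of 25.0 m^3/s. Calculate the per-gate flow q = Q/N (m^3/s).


q = 25.0 / 26 = 0.9615 m^3/s


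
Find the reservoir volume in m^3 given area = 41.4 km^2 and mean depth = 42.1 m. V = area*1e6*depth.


V = 41.4 * 1e6 * 42.1 = 1.7429e+09 m^3


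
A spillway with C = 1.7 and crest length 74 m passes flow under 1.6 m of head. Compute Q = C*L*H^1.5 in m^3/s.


Q = 1.7 * 74 * 1.6^1.5 = 254.6013 m^3/s


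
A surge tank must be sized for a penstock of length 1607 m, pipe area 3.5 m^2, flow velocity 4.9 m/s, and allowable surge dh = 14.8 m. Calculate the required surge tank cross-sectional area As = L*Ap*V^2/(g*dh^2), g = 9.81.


As = 1607 * 3.5 * 4.9^2 / (9.81 * 14.8^2) = 62.8469 m^2


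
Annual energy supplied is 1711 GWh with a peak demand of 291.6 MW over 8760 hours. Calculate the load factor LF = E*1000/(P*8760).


LF = 1711 * 1000 / (291.6 * 8760) = 0.6698


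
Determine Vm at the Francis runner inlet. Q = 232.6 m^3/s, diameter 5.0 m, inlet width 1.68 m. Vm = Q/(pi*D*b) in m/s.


Vm = 232.6 / (pi * 5.0 * 1.68) = 8.8142 m/s


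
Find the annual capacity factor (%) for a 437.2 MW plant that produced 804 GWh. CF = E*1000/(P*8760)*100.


CF = 804 * 1000 / (437.2 * 8760) * 100 = 20.9929 %


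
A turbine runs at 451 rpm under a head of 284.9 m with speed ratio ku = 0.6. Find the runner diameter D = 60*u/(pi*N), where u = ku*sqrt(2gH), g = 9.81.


u = 0.6 * sqrt(2*9.81*284.9) = 44.8587 m/s
D = 60 * 44.8587 / (pi * 451) = 1.8996 m


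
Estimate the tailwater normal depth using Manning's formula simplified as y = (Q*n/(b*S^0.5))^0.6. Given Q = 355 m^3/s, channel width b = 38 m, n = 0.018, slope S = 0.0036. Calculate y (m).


y = (355 * 0.018 / (38 * 0.0036^0.5))^0.6 = 1.8558 m


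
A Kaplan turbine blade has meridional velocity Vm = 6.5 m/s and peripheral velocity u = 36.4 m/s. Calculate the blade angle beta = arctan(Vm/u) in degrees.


beta = arctan(6.5 / 36.4) = 10.1247 degrees


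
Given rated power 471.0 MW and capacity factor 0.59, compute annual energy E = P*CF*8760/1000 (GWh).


E = 471.0 * 0.59 * 8760 / 1000 = 2434.3164 GWh


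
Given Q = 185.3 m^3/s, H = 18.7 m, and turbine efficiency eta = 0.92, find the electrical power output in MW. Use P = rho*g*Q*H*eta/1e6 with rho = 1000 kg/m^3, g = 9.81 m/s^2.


P = 1000 * 9.81 * 185.3 * 18.7 * 0.92 / 1e6 = 31.2733 MW


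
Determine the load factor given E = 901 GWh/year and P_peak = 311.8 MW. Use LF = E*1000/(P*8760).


LF = 901 * 1000 / (311.8 * 8760) = 0.3299


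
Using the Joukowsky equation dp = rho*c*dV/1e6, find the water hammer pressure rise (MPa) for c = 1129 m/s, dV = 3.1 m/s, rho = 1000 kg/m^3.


dp = 1000 * 1129 * 3.1 / 1e6 = 3.4999 MPa


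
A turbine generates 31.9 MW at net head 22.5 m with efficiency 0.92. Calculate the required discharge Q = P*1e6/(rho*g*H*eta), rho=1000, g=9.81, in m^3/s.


Q = 31.9 * 1e6 / (1000 * 9.81 * 22.5 * 0.92) = 157.0910 m^3/s


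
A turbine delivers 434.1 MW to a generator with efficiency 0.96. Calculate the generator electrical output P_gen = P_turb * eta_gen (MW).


P_gen = 434.1 * 0.96 = 416.7360 MW


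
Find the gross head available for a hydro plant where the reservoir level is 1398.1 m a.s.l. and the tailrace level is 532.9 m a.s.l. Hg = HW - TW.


Hg = 1398.1 - 532.9 = 865.2000 m


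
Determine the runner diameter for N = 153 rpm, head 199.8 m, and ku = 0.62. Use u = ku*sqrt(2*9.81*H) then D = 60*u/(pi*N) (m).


u = 0.62 * sqrt(2*9.81*199.8) = 38.8185 m/s
D = 60 * 38.8185 / (pi * 153) = 4.8456 m


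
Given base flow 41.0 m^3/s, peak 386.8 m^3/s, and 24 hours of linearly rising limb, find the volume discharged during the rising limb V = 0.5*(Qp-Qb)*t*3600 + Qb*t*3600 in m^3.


V = 0.5*(386.8 - 41.0)*24*3600 + 41.0*24*3600 = 1.8481e+07 m^3


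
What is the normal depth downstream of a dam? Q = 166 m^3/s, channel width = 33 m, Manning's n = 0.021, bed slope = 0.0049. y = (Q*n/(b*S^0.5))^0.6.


y = (166 * 0.021 / (33 * 0.0049^0.5))^0.6 = 1.2801 m


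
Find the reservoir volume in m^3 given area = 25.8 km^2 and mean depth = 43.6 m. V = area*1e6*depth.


V = 25.8 * 1e6 * 43.6 = 1.1249e+09 m^3


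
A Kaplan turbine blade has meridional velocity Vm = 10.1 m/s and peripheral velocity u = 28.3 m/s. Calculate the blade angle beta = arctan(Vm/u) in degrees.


beta = arctan(10.1 / 28.3) = 19.6410 degrees


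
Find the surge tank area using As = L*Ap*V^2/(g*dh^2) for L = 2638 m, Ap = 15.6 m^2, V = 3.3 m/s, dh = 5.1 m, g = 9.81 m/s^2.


As = 2638 * 15.6 * 3.3^2 / (9.81 * 5.1^2) = 1756.3777 m^2


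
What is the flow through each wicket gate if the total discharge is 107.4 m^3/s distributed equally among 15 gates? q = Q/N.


q = 107.4 / 15 = 7.1600 m^3/s


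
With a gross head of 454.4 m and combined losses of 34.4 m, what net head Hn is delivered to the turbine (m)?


Hn = 454.4 - 34.4 = 420.0000 m


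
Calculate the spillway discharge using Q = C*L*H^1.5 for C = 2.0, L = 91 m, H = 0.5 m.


Q = 2.0 * 91 * 0.5^1.5 = 64.3467 m^3/s


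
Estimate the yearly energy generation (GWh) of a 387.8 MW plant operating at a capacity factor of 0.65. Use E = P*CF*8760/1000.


E = 387.8 * 0.65 * 8760 / 1000 = 2208.1332 GWh


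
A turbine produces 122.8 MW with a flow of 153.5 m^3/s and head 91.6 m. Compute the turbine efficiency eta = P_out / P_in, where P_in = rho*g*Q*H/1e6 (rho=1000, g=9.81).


P_in = 1000 * 9.81 * 153.5 * 91.6 / 1e6 = 137.9345 MW
eta = 122.8 / 137.9345 = 0.8903


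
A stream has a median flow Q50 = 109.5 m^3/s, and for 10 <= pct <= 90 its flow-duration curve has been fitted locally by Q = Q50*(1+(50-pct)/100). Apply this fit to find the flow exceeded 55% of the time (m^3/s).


Q = 109.5 * (1 + (50 - 55)/100) = 104.0250 m^3/s


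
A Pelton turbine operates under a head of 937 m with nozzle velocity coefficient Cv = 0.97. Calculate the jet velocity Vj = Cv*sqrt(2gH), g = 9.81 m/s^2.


Vj = 0.97 * sqrt(2*9.81*937) = 131.5198 m/s


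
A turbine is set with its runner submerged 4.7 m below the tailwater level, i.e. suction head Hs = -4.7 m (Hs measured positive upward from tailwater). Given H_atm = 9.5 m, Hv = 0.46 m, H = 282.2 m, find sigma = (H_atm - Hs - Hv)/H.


sigma = (9.5 - (-4.7) - 0.46) / 282.2 = 0.0487


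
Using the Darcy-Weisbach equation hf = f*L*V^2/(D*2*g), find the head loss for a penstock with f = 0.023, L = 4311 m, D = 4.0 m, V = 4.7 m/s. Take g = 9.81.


hf = 0.023 * 4311 * 4.7^2 / (4.0 * 2 * 9.81) = 27.9089 m


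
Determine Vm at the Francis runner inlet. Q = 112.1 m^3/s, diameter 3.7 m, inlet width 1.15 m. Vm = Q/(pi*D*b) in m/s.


Vm = 112.1 / (pi * 3.7 * 1.15) = 8.3860 m/s
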